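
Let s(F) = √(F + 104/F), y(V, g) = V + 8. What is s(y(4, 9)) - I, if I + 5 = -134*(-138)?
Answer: -18487 + √186/3 ≈ -18482.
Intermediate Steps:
y(V, g) = 8 + V
I = 18487 (I = -5 - 134*(-138) = -5 + 18492 = 18487)
s(y(4, 9)) - I = √((8 + 4) + 104/(8 + 4)) - 1*18487 = √(12 + 104/12) - 18487 = √(12 + 104*(1/12)) - 18487 = √(12 + 26/3) - 18487 = √(62/3) - 18487 = √186/3 - 18487 = -18487 + √186/3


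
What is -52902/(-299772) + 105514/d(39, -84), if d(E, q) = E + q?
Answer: -1757097901/749430 ≈ -2344.6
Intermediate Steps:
-52902/(-299772) + 105514/d(39, -84) = -52902/(-299772) + 105514/(39 - 84) = -52902*(-1/299772) + 105514/(-45) = 2939/16654 + 105514*(-1/45) = 2939/16654 - 105514/45 = -1757097901/749430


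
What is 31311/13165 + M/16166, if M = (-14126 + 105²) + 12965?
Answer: 2321289/776735 ≈ 2.9885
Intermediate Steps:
M = 9864 (M = (-14126 + 11025) + 12965 = -3101 + 12965 = 9864)
31311/13165 + M/16166 = 31311/13165 + 9864/16166 = 31311*(1/13165) + 9864*(1/16166) = 31311/13165 + 36/59 = 2321289/776735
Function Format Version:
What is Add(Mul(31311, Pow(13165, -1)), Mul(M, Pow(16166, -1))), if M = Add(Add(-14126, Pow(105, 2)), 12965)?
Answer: Rational(2321289, 776735) ≈ 2.9885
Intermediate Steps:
M = 9864 (M = Add(Add(-14126, 11025), 12965) = Add(-3101, 12965) = 9864)
Add(Mul(31311, Pow(13165, -1)), Mul(M, Pow(16166, -1))) = Add(Mul(31311, Pow(13165, -1)), Mul(9864, Pow(16166, -1))) = Add(Mul(31311, Rational(1, 13165)), Mul(9864, Rational(1, 16166))) = Add(Rational(31311, 13165), Rational(36, 59)) = Rational(2321289, 776735)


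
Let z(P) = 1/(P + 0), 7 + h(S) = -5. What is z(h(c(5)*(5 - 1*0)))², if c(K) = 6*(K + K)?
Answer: 1/144 ≈ 0.0069444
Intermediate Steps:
c(K) = 12*K (c(K) = 6*(2*K) = 12*K)
h(S) = -12 (h(S) = -7 - 5 = -12)
z(P) = 1/P
z(h(c(5)*(5 - 1*0)))² = (1/(-12))² = (-1/12)² = 1/144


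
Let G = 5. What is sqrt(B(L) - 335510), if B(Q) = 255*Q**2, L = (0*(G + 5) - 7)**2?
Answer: sqrt(276745) ≈ 526.07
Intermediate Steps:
L = 49 (L = (0*(5 + 5) - 7)**2 = (0*10 - 7)**2 = (0 - 7)**2 = (-7)**2 = 49)
sqrt(B(L) - 335510) = sqrt(255*49**2 - 335510) = sqrt(255*2401 - 335510) = sqrt(612255 - 335510) = sqrt(276745)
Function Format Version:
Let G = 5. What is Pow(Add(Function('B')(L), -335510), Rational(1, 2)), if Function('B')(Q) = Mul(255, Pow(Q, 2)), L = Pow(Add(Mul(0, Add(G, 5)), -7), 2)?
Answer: Pow(276745, Rational(1, 2)) ≈ 526.07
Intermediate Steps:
L = 49 (L = Pow(Add(Mul(0, Add(5, 5)), -7), 2) = Pow(Add(Mul(0, 10), -7), 2) = Pow(Add(0, -7), 2) = Pow(-7, 2) = 49)
Pow(Add(Function('B')(L), -335510), Rational(1, 2)) = Pow(Add(Mul(255, Pow(49, 2)), -335510), Rational(1, 2)) = Pow(Add(Mul(255, 2401), -335510), Rational(1, 2)) = Pow(Add(612255, -335510), Rational(1, 2)) = Pow(276745, Rational(1, 2))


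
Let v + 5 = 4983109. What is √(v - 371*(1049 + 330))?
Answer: 7*√91255 ≈ 2114.6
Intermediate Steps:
v = 4983104 (v = -5 + 4983109 = 4983104)
√(v - 371*(1049 + 330)) = √(4983104 - 371*(1049 + 330)) = √(4983104 - 371*1379) = √(4983104 - 511609) = √4471495 = 7*√91255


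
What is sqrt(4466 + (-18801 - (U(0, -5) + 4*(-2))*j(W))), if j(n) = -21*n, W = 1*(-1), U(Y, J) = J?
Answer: I*sqrt(14062) ≈ 118.58*I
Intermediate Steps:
W = -1
sqrt(4466 + (-18801 - (U(0, -5) + 4*(-2))*j(W))) = sqrt(4466 + (-18801 - (-5 + 4*(-2))*(-21*(-1)))) = sqrt(4466 + (-18801 - (-5 - 8)*21)) = sqrt(4466 + (-18801 - (-13)*21)) = sqrt(4466 + (-18801 - 1*(-273))) = sqrt(4466 + (-18801 + 273)) = sqrt(4466 - 18528) = sqrt(-14062) = I*sqrt(14062)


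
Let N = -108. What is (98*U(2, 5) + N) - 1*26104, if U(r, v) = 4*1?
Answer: -25820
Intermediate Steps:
U(r, v) = 4
(98*U(2, 5) + N) - 1*26104 = (98*4 - 108) - 1*26104 = (392 - 108) - 26104 = 284 - 26104 = -25820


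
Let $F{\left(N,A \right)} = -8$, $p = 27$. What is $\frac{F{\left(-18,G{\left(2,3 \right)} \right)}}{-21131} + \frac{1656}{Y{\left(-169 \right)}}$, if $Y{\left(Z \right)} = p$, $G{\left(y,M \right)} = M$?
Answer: $\frac{3888128}{63393} \approx 61.334$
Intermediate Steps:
$Y{\left(Z \right)} = 27$
$\frac{F{\left(-18,G{\left(2,3 \right)} \right)}}{-21131} + \frac{1656}{Y{\left(-169 \right)}} = - \frac{8}{-21131} + \frac{1656}{27} = \left(-8\right) \left(- \frac{1}{21131}\right) + 1656 \cdot \frac{1}{27} = \frac{8}{21131} + \frac{184}{3} = \frac{3888128}{63393}$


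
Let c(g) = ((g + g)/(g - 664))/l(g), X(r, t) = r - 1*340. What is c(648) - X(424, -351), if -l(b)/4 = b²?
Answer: -1741823/20736 ≈ -84.000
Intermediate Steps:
X(r, t) = -340 + r (X(r, t) = r - 340 = -340 + r)
l(b) = -4*b²
c(g) = -1/(2*g*(-664 + g)) (c(g) = ((g + g)/(g - 664))/((-4*g²)) = ((2*g)/(-664 + g))*(-1/(4*g²)) = (2*g/(-664 + g))*(-1/(4*g²)) = -1/(2*g*(-664 + g)))
c(648) - X(424, -351) = -½/(648*(-664 + 648)) - (-340 + 424) = -½*1/648/(-16) - 1*84 = -½*1/648*(-1/16) - 84 = 1/20736 - 84 = -1741823/20736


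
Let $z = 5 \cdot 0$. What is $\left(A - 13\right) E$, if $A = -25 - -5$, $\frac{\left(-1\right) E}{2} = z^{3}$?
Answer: $0$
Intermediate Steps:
$z = 0$
$E = 0$ ($E = - 2 \cdot 0^{3} = \left(-2\right) 0 = 0$)
$A = -20$ ($A = -25 + 5 = -20$)
$\left(A - 13\right) E = \left(-20 - 13\right) 0 = \left(-33\right) 0 = 0$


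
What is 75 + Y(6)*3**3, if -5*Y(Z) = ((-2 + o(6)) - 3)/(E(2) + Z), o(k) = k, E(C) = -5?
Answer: 348/5 ≈ 69.600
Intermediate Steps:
Y(Z) = -1/(5*(-5 + Z)) (Y(Z) = -((-2 + 6) - 3)/(5*(-5 + Z)) = -(4 - 3)/(5*(-5 + Z)) = -1/(5*(-5 + Z)))
75 + Y(6)*3**3 = 75 - 1/(-25 + 5*6)*3**3 = 75 - 1/(-25 + 30)*27 = 75 - 1/5*27 = 75 - 27/5 = 348/5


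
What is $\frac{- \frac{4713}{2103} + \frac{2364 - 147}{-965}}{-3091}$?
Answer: $\frac{3070132}{2090953315} \approx 0.0014683$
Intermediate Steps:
$\frac{- \frac{4713}{2103} + \frac{2364 - 147}{-965}}{-3091} = \left(\left(-4713\right) \frac{1}{2103} + 2217 \left(- \frac{1}{965}\right)\right) \left(- \frac{1}{3091}\right) = \left(- \frac{1571}{701} - \frac{2217}{965}\right) \left(- \frac{1}{3091}\right) = \left(- \frac{3070132}{676465}\right) \left(- \frac{1}{3091}\right) = \frac{3070132}{2090953315}$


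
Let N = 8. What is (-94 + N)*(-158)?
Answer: 13588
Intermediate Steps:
(-94 + N)*(-158) = (-94 + 8)*(-158) = -86*(-158) = 13588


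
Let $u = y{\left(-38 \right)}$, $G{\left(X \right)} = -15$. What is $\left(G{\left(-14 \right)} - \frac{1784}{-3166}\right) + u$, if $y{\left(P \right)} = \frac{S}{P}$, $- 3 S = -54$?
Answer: $- \frac{448454}{30077} \approx -14.91$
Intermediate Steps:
$S = 18$ ($S = \left(- \frac{1}{3}\right) \left(-54\right) = 18$)
$y{\left(P \right)} = \frac{18}{P}$
$u = - \frac{9}{19}$ ($u = \frac{18}{-38} = 18 \left(- \frac{1}{38}\right) = - \frac{9}{19} \approx -0.47368$)
$\left(G{\left(-14 \right)} - \frac{1784}{-3166}\right) + u = \left(-15 - \frac{1784}{-3166}\right) - \frac{9}{19} = \left(-15 - - \frac{892}{1583}\right) - \frac{9}{19} = \left(-15 + \frac{892}{1583}\right) - \frac{9}{19} = - \frac{22853}{1583} - \frac{9}{19} = - \frac{448454}{30077}$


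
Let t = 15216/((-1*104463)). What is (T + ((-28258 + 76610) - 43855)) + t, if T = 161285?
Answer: 5772689950/34821 ≈ 1.6578e+5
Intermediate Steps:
t = -5072/34821 (t = 15216/(-104463) = 15216*(-1/104463) = -5072/34821 ≈ -0.14566)
(T + ((-28258 + 76610) - 43855)) + t = (161285 + ((-28258 + 76610) - 43855)) - 5072/34821 = (161285 + (48352 - 43855)) - 5072/34821 = (161285 + 4497) - 5072/34821 = 165782 - 5072/34821 = 5772689950/34821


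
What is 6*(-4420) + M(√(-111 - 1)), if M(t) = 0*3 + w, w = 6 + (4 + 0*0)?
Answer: -26510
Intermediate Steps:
w = 10 (w = 6 + (4 + 0) = 6 + 4 = 10)
M(t) = 10 (M(t) = 0*3 + 10 = 0 + 10 = 10)
6*(-4420) + M(√(-111 - 1)) = 6*(-4420) + 10 = -26520 + 10 = -26510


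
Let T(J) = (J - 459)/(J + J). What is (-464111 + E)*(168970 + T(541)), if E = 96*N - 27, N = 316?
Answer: -39655060237422/541 ≈ -7.3300e+10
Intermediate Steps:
E = 30309 (E = 96*316 - 27 = 30336 - 27 = 30309)
T(J) = (-459 + J)/(2*J) (T(J) = (-459 + J)/((2*J)) = (-459 + J)*(1/(2*J)) = (-459 + J)/(2*J))
(-464111 + E)*(168970 + T(541)) = (-464111 + 30309)*(168970 + (½)*(-459 + 541)/541) = -433802*(168970 + (½)*(1/541)*82) = -433802*(168970 + 41/541) = -433802*91412811/541 = -39655060237422/541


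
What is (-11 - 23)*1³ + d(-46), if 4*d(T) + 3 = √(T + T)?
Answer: -139/4 + I*√23/2 ≈ -34.75 + 2.3979*I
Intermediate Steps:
d(T) = -¾ + √2*√T/4 (d(T) = -¾ + √(T + T)/4 = -¾ + √(2*T)/4 = -¾ + (√2*√T)/4 = -¾ + √2*√T/4)
(-11 - 23)*1³ + d(-46) = (-11 - 23)*1³ + (-¾ + √2*√(-46)/4) = -34*1 + (-¾ + √2*(I*√46)/4) = -34 + (-¾ + I*√23/2) = -139/4 + I*√23/2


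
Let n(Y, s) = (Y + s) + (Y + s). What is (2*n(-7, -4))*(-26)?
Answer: 1144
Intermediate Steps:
n(Y, s) = 2*Y + 2*s
(2*n(-7, -4))*(-26) = (2*(2*(-7) + 2*(-4)))*(-26) = (2*(-14 - 8))*(-26) = (2*(-22))*(-26) = -44*(-26) = 1144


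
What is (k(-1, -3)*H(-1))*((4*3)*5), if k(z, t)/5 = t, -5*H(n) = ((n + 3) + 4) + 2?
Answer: 1440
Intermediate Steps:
H(n) = -9/5 - n/5 (H(n) = -(((n + 3) + 4) + 2)/5 = -(((3 + n) + 4) + 2)/5 = -((7 + n) + 2)/5 = -(9 + n)/5 = -9/5 - n/5)
k(z, t) = 5*t
(k(-1, -3)*H(-1))*((4*3)*5) = ((5*(-3))*(-9/5 - 1/5*(-1)))*((4*3)*5) = (-15*(-9/5 + 1/5))*(12*5) = -15*(-8/5)*60 = 24*60 = 1440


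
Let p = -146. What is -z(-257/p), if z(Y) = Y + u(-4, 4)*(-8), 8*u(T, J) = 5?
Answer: 473/146 ≈ 3.2397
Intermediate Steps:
u(T, J) = 5/8 (u(T, J) = (⅛)*5 = 5/8)
z(Y) = -5 + Y (z(Y) = Y + (5/8)*(-8) = Y - 5 = -5 + Y)
-z(-257/p) = -(-5 - 257/(-146)) = -(-5 - 257*(-1/146)) = -(-5 + 257/146) = -1*(-473/146) = 473/146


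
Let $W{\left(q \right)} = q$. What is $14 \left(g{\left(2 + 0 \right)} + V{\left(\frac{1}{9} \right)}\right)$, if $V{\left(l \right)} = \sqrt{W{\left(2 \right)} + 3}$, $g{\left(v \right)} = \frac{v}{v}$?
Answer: $14 + 14 \sqrt{5} \approx 45.305$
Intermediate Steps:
$g{\left(v \right)} = 1$
$V{\left(l \right)} = \sqrt{5}$ ($V{\left(l \right)} = \sqrt{2 + 3} = \sqrt{5}$)
$14 \left(g{\left(2 + 0 \right)} + V{\left(\frac{1}{9} \right)}\right) = 14 \left(1 + \sqrt{5}\right) = 14 + 14 \sqrt{5}$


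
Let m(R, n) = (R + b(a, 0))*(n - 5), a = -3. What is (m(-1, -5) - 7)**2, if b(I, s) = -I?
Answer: 729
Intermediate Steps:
m(R, n) = (-5 + n)*(3 + R) (m(R, n) = (R - 1*(-3))*(n - 5) = (R + 3)*(-5 + n) = (3 + R)*(-5 + n) = (-5 + n)*(3 + R))
(m(-1, -5) - 7)**2 = ((-15 - 5*(-1) + 3*(-5) - 1*(-5)) - 7)**2 = ((-15 + 5 - 15 + 5) - 7)**2 = (-20 - 7)**2 = (-27)**2 = 729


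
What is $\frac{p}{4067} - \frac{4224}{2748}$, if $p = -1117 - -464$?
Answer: $- \frac{1581121}{931343} \approx -1.6977$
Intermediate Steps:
$p = -653$ ($p = -1117 + 464 = -653$)
$\frac{p}{4067} - \frac{4224}{2748} = - \frac{653}{4067} - \frac{4224}{2748} = \left(-653\right) \frac{1}{4067} - \frac{352}{229} = - \frac{653}{4067} - \frac{352}{229} = - \frac{1581121}{931343}$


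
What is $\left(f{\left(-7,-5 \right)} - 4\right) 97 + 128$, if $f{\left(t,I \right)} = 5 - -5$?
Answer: $710$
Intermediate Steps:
$f{\left(t,I \right)} = 10$ ($f{\left(t,I \right)} = 5 + 5 = 10$)
$\left(f{\left(-7,-5 \right)} - 4\right) 97 + 128 = \left(10 - 4\right) 97 + 128 = 6 \cdot 97 + 128 = 582 + 128 = 710$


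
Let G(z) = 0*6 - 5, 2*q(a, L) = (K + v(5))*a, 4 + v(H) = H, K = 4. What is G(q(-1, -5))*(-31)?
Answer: 155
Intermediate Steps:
v(H) = -4 + H
q(a, L) = 5*a/2 (q(a, L) = ((4 + (-4 + 5))*a)/2 = ((4 + 1)*a)/2 = (5*a)/2 = 5*a/2)
G(z) = -5 (G(z) = 0 - 5 = -5)
G(q(-1, -5))*(-31) = -5*(-31) = 155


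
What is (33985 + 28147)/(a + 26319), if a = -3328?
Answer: 62132/22991 ≈ 2.7024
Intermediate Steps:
(33985 + 28147)/(a + 26319) = (33985 + 28147)/(-3328 + 26319) = 62132/22991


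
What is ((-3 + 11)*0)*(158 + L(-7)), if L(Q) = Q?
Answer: 0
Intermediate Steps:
((-3 + 11)*0)*(158 + L(-7)) = ((-3 + 11)*0)*(158 - 7) = (8*0)*151 = 0*151 = 0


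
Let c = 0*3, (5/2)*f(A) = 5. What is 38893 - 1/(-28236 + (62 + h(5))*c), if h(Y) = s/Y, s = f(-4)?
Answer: 1098182749/28236 ≈ 38893.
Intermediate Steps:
f(A) = 2 (f(A) = (⅖)*5 = 2)
c = 0
s = 2
h(Y) = 2/Y
38893 - 1/(-28236 + (62 + h(5))*c) = 38893 - 1/(-28236 + (62 + 2/5)*0) = 38893 - 1/(-28236 + (62 + 2*(⅕))*0) = 38893 - 1/(-28236 + (62 + ⅖)*0) = 38893 - 1/(-28236 + (312/5)*0) = 38893 - 1/(-28236 + 0) = 38893 - 1/(-28236) = 38893 - 1*(-1/28236) = 38893 + 1/28236 = 1098182749/28236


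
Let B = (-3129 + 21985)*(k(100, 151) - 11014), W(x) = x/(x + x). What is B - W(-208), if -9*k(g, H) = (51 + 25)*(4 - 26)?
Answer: -3675185257/18 ≈ -2.0418e+8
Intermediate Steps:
k(g, H) = 1672/9 (k(g, H) = -(51 + 25)*(4 - 26)/9 = -76*(-22)/9 = -⅑*(-1672) = 1672/9)
W(x) = ½ (W(x) = x/((2*x)) = (1/(2*x))*x = ½)
B = -1837592624/9 (B = (-3129 + 21985)*(1672/9 - 11014) = 18856*(-97454/9) = -1837592624/9 ≈ -2.0418e+8)
B - W(-208) = -1837592624/9 - 1*½ = -1837592624/9 - ½ = -3675185257/18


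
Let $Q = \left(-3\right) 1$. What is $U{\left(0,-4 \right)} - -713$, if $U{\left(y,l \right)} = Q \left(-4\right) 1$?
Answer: $725$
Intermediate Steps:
$Q = -3$
$U{\left(y,l \right)} = 12$ ($U{\left(y,l \right)} = \left(-3\right) \left(-4\right) 1 = 12 \cdot 1 = 12$)
$U{\left(0,-4 \right)} - -713 = 12 - -713 = 12 + 713 = 725$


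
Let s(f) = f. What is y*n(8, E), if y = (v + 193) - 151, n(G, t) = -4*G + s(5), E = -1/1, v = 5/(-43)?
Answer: -48627/43 ≈ -1130.9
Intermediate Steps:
v = -5/43 (v = 5*(-1/43) = -5/43 ≈ -0.11628)
E = -1 (E = -1*1 = -1)
n(G, t) = 5 - 4*G (n(G, t) = -4*G + 5 = 5 - 4*G)
y = 1801/43 (y = (-5/43 + 193) - 151 = 8294/43 - 151 = 1801/43 ≈ 41.884)
y*n(8, E) = 1801*(5 - 4*8)/43 = 1801*(5 - 32)/43 = (1801/43)*(-27) = -48627/43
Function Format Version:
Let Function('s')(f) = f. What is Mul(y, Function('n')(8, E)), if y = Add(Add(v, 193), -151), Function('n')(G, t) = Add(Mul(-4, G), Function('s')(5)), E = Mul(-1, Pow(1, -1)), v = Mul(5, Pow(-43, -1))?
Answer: Rational(-48627, 43) ≈ -1130.9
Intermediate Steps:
v = Rational(-5, 43) (v = Mul(5, Rational(-1, 43)) = Rational(-5, 43) ≈ -0.11628)
E = -1 (E = Mul(-1, 1) = -1)
Function('n')(G, t) = Add(5, Mul(-4, G)) (Function('n')(G, t) = Add(Mul(-4, G), 5) = Add(5, Mul(-4, G)))
y = Rational(1801, 43) (y = Add(Add(Rational(-5, 43), 193), -151) = Add(Rational(8294, 43), -151) = Rational(1801, 43) ≈ 41.884)
Mul(y, Function('n')(8, E)) = Mul(Rational(1801, 43), Add(5, Mul(-4, 8))) = Mul(Rational(1801, 43), Add(5, -32)) = Mul(Rational(1801, 43), -27) = Rational(-48627, 43)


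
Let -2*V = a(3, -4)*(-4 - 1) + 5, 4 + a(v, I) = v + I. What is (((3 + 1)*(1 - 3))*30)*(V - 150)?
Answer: 39600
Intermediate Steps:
a(v, I) = -4 + I + v (a(v, I) = -4 + (v + I) = -4 + (I + v) = -4 + I + v)
V = -15 (V = -((-4 - 4 + 3)*(-4 - 1) + 5)/2 = -(-5*(-5) + 5)/2 = -(25 + 5)/2 = -1/2*30 = -15)
(((3 + 1)*(1 - 3))*30)*(V - 150) = (((3 + 1)*(1 - 3))*30)*(-15 - 150) = ((4*(-2))*30)*(-165) = -8*30*(-165) = -240*(-165) = 39600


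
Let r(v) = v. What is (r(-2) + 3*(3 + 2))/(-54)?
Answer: -13/54 ≈ -0.24074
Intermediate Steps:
(r(-2) + 3*(3 + 2))/(-54) = (-2 + 3*(3 + 2))/(-54) = -(-2 + 3*5)/54 = -(-2 + 15)/54 = -1/54*13 = -13/54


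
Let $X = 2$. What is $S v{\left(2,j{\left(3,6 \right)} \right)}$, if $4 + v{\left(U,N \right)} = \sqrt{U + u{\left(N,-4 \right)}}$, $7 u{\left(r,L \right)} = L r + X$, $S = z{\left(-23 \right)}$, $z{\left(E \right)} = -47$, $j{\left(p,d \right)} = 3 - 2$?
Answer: $188 - \frac{94 \sqrt{21}}{7} \approx 126.46$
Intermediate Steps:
$j{\left(p,d \right)} = 1$
$S = -47$
$u{\left(r,L \right)} = \frac{2}{7} + \frac{L r}{7}$ ($u{\left(r,L \right)} = \frac{L r + 2}{7} = \frac{2 + L r}{7} = \frac{2}{7} + \frac{L r}{7}$)
$v{\left(U,N \right)} = -4 + \sqrt{\frac{2}{7} + U - \frac{4 N}{7}}$ ($v{\left(U,N \right)} = -4 + \sqrt{U + \left(\frac{2}{7} + \frac{1}{7} \left(-4\right) N\right)} = -4 + \sqrt{U - \left(- \frac{2}{7} + \frac{4 N}{7}\right)} = -4 + \sqrt{\frac{2}{7} + U - \frac{4 N}{7}}$)
$S v{\left(2,j{\left(3,6 \right)} \right)} = - 47 \left(-4 + \frac{\sqrt{14 - 28 + 49 \cdot 2}}{7}\right) = - 47 \left(-4 + \frac{\sqrt{14 - 28 + 98}}{7}\right) = - 47 \left(-4 + \frac{\sqrt{84}}{7}\right) = - 47 \left(-4 + \frac{2 \sqrt{21}}{7}\right) = 188 - \frac{94 \sqrt{21}}{7}$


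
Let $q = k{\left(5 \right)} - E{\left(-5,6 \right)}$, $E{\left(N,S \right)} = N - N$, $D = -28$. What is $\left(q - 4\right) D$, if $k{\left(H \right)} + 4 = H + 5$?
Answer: $-56$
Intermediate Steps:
$E{\left(N,S \right)} = 0$
$k{\left(H \right)} = 1 + H$ ($k{\left(H \right)} = -4 + \left(H + 5\right) = -4 + \left(5 + H\right) = 1 + H$)
$q = 6$ ($q = \left(1 + 5\right) - 0 = 6 + 0 = 6$)
$\left(q - 4\right) D = \left(6 - 4\right) \left(-28\right) = 2 \left(-28\right) = -56$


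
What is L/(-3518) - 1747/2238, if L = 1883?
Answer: -2590025/1968321 ≈ -1.3159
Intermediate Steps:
L/(-3518) - 1747/2238 = 1883/(-3518) - 1747/2238 = 1883*(-1/3518) - 1747*1/2238 = -1883/3518 - 1747/2238 = -2590025/1968321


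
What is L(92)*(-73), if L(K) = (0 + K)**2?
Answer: -617872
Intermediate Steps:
L(K) = K**2
L(92)*(-73) = 92**2*(-73) = 8464*(-73) = -617872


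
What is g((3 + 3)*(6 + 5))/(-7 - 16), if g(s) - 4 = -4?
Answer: 0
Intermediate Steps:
g(s) = 0 (g(s) = 4 - 4 = 0)
g((3 + 3)*(6 + 5))/(-7 - 16) = 0/(-7 - 16) = 0/(-23) = -1/23*0 = 0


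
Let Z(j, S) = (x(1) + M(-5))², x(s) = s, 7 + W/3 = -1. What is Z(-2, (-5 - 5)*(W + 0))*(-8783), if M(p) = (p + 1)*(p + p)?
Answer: -14764223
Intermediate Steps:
W = -24 (W = -21 + 3*(-1) = -21 - 3 = -24)
M(p) = 2*p*(1 + p) (M(p) = (1 + p)*(2*p) = 2*p*(1 + p))
Z(j, S) = 1681 (Z(j, S) = (1 + 2*(-5)*(1 - 5))² = (1 + 2*(-5)*(-4))² = (1 + 40)² = 41² = 1681)
Z(-2, (-5 - 5)*(W + 0))*(-8783) = 1681*(-8783) = -14764223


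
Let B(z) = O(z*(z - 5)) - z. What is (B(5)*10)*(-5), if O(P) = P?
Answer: 250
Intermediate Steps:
B(z) = -z + z*(-5 + z) (B(z) = z*(z - 5) - z = z*(-5 + z) - z = -z + z*(-5 + z))
(B(5)*10)*(-5) = ((5*(-6 + 5))*10)*(-5) = ((5*(-1))*10)*(-5) = -5*10*(-5) = -50*(-5) = 250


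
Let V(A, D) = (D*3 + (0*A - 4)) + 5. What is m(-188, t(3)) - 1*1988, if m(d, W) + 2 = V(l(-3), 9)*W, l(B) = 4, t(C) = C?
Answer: -1906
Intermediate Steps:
V(A, D) = 1 + 3*D (V(A, D) = (3*D + (0 - 4)) + 5 = (3*D - 4) + 5 = (-4 + 3*D) + 5 = 1 + 3*D)
m(d, W) = -2 + 28*W (m(d, W) = -2 + (1 + 3*9)*W = -2 + (1 + 27)*W = -2 + 28*W)
m(-188, t(3)) - 1*1988 = (-2 + 28*3) - 1*1988 = (-2 + 84) - 1988 = 82 - 1988 = -1906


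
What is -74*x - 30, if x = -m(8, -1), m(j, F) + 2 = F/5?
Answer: -964/5 ≈ -192.80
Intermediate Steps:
m(j, F) = -2 + F/5
x = 11/5 (x = -(-2 + (⅕)*(-1)) = -(-2 - ⅕) = -1*(-11/5) = 11/5 ≈ 2.2000)
-74*x - 30 = -74*11/5 - 30 = -814/5 - 30 = -964/5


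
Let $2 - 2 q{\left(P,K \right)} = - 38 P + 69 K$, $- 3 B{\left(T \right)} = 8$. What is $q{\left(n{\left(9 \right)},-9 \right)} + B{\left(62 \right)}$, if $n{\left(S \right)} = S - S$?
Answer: $\frac{1853}{6} \approx 308.83$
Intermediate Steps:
$n{\left(S \right)} = 0$
$B{\left(T \right)} = - \frac{8}{3}$ ($B{\left(T \right)} = \left(- \frac{1}{3}\right) 8 = - \frac{8}{3}$)
$q{\left(P,K \right)} = 1 + 19 P - \frac{69 K}{2}$ ($q{\left(P,K \right)} = 1 - \frac{- 38 P + 69 K}{2} = 1 - \left(- 19 P + \frac{69 K}{2}\right) = 1 + 19 P - \frac{69 K}{2}$)
$q{\left(n{\left(9 \right)},-9 \right)} + B{\left(62 \right)} = \left(1 + 19 \cdot 0 - - \frac{621}{2}\right) - \frac{8}{3} = \left(1 + 0 + \frac{621}{2}\right) - \frac{8}{3} = \frac{623}{2} - \frac{8}{3} = \frac{1853}{6}$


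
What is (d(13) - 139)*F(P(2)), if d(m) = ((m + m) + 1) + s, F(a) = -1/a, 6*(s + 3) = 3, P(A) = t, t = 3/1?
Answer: 229/6 ≈ 38.167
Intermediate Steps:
t = 3 (t = 3*1 = 3)
P(A) = 3
s = -5/2 (s = -3 + (⅙)*3 = -3 + ½ = -5/2 ≈ -2.5000)
d(m) = -3/2 + 2*m (d(m) = ((m + m) + 1) - 5/2 = (2*m + 1) - 5/2 = (1 + 2*m) - 5/2 = -3/2 + 2*m)
(d(13) - 139)*F(P(2)) = ((-3/2 + 2*13) - 139)*(-1/3) = ((-3/2 + 26) - 139)*(-1*⅓) = (49/2 - 139)*(-⅓) = -229/2*(-⅓) = 229/6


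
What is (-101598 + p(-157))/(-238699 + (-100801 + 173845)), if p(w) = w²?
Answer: 76949/165655 ≈ 0.46451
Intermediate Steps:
(-101598 + p(-157))/(-238699 + (-100801 + 173845)) = (-101598 + (-157)²)/(-238699 + (-100801 + 173845)) = (-101598 + 24649)/(-238699 + 73044) = -76949/(-165655) = -76949*(-1/165655) = 76949/165655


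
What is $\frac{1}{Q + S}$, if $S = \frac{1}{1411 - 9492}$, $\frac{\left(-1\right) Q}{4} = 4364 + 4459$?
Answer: $- \frac{8081}{285194653} \approx -2.8335 \cdot 10^{-5}$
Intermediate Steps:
$Q = -35292$ ($Q = - 4 \left(4364 + 4459\right) = \left(-4\right) 8823 = -35292$)
$S = - \frac{1}{8081}$ ($S = \frac{1}{-8081} = - \frac{1}{8081} \approx -0.00012375$)
$\frac{1}{Q + S} = \frac{1}{-35292 - \frac{1}{8081}} = \frac{1}{- \frac{285194653}{8081}} = - \frac{8081}{285194653}$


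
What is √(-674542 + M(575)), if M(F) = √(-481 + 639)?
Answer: √(-674542 + √158) ≈ 821.3*I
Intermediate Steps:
M(F) = √158
√(-674542 + M(575)) = √(-674542 + √158)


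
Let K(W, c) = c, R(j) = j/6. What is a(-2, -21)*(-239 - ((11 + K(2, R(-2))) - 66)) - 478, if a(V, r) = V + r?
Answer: 11239/3 ≈ 3746.3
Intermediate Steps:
R(j) = j/6 (R(j) = j*(⅙) = j/6)
a(-2, -21)*(-239 - ((11 + K(2, R(-2))) - 66)) - 478 = (-2 - 21)*(-239 - ((11 + (⅙)*(-2)) - 66)) - 478 = -23*(-239 - ((11 - ⅓) - 66)) - 478 = -23*(-239 - (32/3 - 66)) - 478 = -23*(-239 - 1*(-166/3)) - 478 = -23*(-239 + 166/3) - 478 = -23*(-551/3) - 478 = 12673/3 - 478 = 11239/3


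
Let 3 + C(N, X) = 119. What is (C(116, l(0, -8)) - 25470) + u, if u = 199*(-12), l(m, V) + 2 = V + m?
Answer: -27742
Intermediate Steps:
l(m, V) = -2 + V + m (l(m, V) = -2 + (V + m) = -2 + V + m)
u = -2388
C(N, X) = 116 (C(N, X) = -3 + 119 = 116)
(C(116, l(0, -8)) - 25470) + u = (116 - 25470) - 2388 = -25354 - 2388 = -27742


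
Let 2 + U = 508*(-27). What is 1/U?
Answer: -1/13718 ≈ -7.2897e-5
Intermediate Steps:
U = -13718 (U = -2 + 508*(-27) = -2 - 13716 = -13718)
1/U = 1/(-13718) = -1/13718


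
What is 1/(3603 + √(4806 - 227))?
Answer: 3603/12977030 - √4579/12977030 ≈ 0.00027243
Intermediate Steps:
1/(3603 + √(4806 - 227)) = 1/(3603 + √4579)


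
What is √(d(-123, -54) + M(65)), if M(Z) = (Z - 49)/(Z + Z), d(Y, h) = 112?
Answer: 2*√118430/65 ≈ 10.589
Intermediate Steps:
M(Z) = (-49 + Z)/(2*Z) (M(Z) = (-49 + Z)/((2*Z)) = (-49 + Z)*(1/(2*Z)) = (-49 + Z)/(2*Z))
√(d(-123, -54) + M(65)) = √(112 + (½)*(-49 + 65)/65) = √(112 + (½)*(1/65)*16) = √(112 + 8/65) = √(7288/65) = 2*√118430/65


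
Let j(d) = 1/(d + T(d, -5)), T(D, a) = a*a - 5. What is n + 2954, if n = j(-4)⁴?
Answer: 193593345/65536 ≈ 2954.0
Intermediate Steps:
T(D, a) = -5 + a² (T(D, a) = a² - 5 = -5 + a²)
j(d) = 1/(20 + d) (j(d) = 1/(d + (-5 + (-5)²)) = 1/(d + (-5 + 25)) = 1/(d + 20) = 1/(20 + d))
n = 1/65536 (n = (1/(20 - 4))⁴ = (1/16)⁴ = 1/65536 ≈ 1.5259e-5)
n + 2954 = 1/65536 + 2954 = 193593345/65536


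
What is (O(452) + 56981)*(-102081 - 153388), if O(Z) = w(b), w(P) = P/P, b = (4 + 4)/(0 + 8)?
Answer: -14557134558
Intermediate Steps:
b = 1 (b = 8/8 = 8*(⅛) = 1)
w(P) = 1
O(Z) = 1
(O(452) + 56981)*(-102081 - 153388) = (1 + 56981)*(-102081 - 153388) = 56982*(-255469) = -14557134558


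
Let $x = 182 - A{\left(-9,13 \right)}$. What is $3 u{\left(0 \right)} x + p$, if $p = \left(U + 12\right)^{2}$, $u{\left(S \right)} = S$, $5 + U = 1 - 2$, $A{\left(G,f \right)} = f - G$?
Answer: $36$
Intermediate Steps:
$U = -6$ ($U = -5 + \left(1 - 2\right) = -5 - 1 = -6$)
$x = 160$ ($x = 182 - \left(13 - -9\right) = 182 - \left(13 + 9\right) = 182 - 22 = 160$)
$p = 36$ ($p = \left(-6 + 12\right)^{2} = 6^{2} = 36$)
$3 u{\left(0 \right)} x + p = 3 \cdot 0 \cdot 160 + 36 = 0 \cdot 160 + 36 = 0 + 36 = 36$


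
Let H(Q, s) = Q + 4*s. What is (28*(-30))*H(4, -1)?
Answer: 0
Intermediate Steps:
(28*(-30))*H(4, -1) = (28*(-30))*(4 + 4*(-1)) = -840*(4 - 4) = -840*0 = 0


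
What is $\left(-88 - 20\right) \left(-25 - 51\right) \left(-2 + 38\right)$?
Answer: $295488$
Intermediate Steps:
$\left(-88 - 20\right) \left(-25 - 51\right) \left(-2 + 38\right) = - 108 \left(\left(-76\right) 36\right) = \left(-108\right) \left(-2736\right) = 295488$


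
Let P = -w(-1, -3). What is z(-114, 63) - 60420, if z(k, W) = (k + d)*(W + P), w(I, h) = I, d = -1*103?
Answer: -74308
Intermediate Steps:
d = -103
P = 1 (P = -1*(-1) = 1)
z(k, W) = (1 + W)*(-103 + k) (z(k, W) = (k - 103)*(W + 1) = (-103 + k)*(1 + W) = (1 + W)*(-103 + k))
z(-114, 63) - 60420 = (-103 - 114 - 103*63 + 63*(-114)) - 60420 = (-103 - 114 - 6489 - 7182) - 60420 = -13888 - 60420 = -74308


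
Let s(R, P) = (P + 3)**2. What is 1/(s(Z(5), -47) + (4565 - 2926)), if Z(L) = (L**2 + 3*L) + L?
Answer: 1/3575 ≈ 0.00027972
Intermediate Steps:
Z(L) = L**2 + 4*L
s(R, P) = (3 + P)**2
1/(s(Z(5), -47) + (4565 - 2926)) = 1/((3 - 47)**2 + (4565 - 2926)) = 1/((-44)**2 + 1639) = 1/(1936 + 1639) = 1/3575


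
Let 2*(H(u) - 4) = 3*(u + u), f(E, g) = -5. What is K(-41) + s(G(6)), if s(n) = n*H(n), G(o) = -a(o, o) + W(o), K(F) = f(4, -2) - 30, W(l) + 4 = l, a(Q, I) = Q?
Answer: -3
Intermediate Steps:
W(l) = -4 + l
H(u) = 4 + 3*u (H(u) = 4 + (3*(u + u))/2 = 4 + (3*(2*u))/2 = 4 + (6*u)/2 = 4 + 3*u)
K(F) = -35 (K(F) = -5 - 30 = -35)
G(o) = -4 (G(o) = -o + (-4 + o) = -4)
s(n) = n*(4 + 3*n)
K(-41) + s(G(6)) = -35 - 4*(4 + 3*(-4)) = -35 - 4*(4 - 12) = -35 - 4*(-8) = -35 + 32 = -3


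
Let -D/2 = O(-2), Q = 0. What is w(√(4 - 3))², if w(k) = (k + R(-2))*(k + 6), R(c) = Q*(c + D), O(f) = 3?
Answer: 49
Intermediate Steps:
D = -6 (D = -2*3 = -6)
R(c) = 0 (R(c) = 0*(c - 6) = 0*(-6 + c) = 0)
w(k) = k*(6 + k) (w(k) = (k + 0)*(k + 6) = k*(6 + k))
w(√(4 - 3))² = (√(4 - 3)*(6 + √(4 - 3)))² = (√1*(6 + √1))² = (1*(6 + 1))² = (1*7)² = 7² = 49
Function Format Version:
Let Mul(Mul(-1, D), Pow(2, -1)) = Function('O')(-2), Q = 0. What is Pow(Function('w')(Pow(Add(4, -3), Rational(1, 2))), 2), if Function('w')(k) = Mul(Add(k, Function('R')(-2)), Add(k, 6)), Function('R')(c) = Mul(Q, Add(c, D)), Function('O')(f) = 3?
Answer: 49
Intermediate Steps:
D = -6 (D = Mul(-2, 3) = -6)
Function('R')(c) = 0 (Function('R')(c) = Mul(0, Add(c, -6)) = Mul(0, Add(-6, c)) = 0)
Function('w')(k) = Mul(k, Add(6, k)) (Function('w')(k) = Mul(Add(k, 0), Add(k, 6)) = Mul(k, Add(6, k)))
Pow(Function('w')(Pow(Add(4, -3), Rational(1, 2))), 2) = Pow(Mul(Pow(Add(4, -3), Rational(1, 2)), Add(6, Pow(Add(4, -3), Rational(1, 2)))), 2) = Pow(Mul(Pow(1, Rational(1, 2)), Add(6, Pow(1, Rational(1, 2)))), 2) = Pow(Mul(1, Add(6, 1)), 2) = Pow(Mul(1, 7), 2) = Pow(7, 2) = 49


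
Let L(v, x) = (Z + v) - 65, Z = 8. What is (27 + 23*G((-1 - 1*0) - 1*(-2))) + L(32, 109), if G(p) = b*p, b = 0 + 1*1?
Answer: 25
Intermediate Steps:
L(v, x) = -57 + v (L(v, x) = (8 + v) - 65 = -57 + v)
b = 1 (b = 0 + 1 = 1)
G(p) = p (G(p) = 1*p = p)
(27 + 23*G((-1 - 1*0) - 1*(-2))) + L(32, 109) = (27 + 23*((-1 - 1*0) - 1*(-2))) + (-57 + 32) = (27 + 23*((-1 + 0) + 2)) - 25 = (27 + 23*(-1 + 2)) - 25 = (27 + 23*1) - 25 = (27 + 23) - 25 = 50 - 25 = 25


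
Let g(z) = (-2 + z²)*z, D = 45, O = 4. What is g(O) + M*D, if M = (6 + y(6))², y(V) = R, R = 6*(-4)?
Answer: 14636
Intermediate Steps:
R = -24
y(V) = -24
M = 324 (M = (6 - 24)² = (-18)² = 324)
g(z) = z*(-2 + z²)
g(O) + M*D = 4*(-2 + 4²) + 324*45 = 4*(-2 + 16) + 14580 = 4*14 + 14580 = 56 + 14580 = 14636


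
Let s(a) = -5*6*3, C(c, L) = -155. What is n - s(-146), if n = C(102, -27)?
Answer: -65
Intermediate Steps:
n = -155
s(a) = -90 (s(a) = -30*3 = -90)
n - s(-146) = -155 - 1*(-90) = -155 + 90 = -65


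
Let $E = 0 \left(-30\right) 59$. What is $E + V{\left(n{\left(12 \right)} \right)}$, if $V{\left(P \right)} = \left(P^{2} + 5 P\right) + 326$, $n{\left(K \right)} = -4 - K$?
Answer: $502$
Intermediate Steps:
$V{\left(P \right)} = 326 + P^{2} + 5 P$
$E = 0$ ($E = 0 \cdot 59 = 0$)
$E + V{\left(n{\left(12 \right)} \right)} = 0 + \left(326 + \left(-4 - 12\right)^{2} + 5 \left(-4 - 12\right)\right) = 0 + \left(326 + \left(-16\right)^{2} + 5 \left(-16\right)\right) = 0 + \left(326 + 256 - 80\right) = 0 + 502 = 502$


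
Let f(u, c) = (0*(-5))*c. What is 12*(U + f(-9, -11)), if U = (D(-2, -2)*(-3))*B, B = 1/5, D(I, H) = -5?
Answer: 36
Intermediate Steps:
f(u, c) = 0 (f(u, c) = 0*c = 0)
B = ⅕ ≈ 0.20000
U = 3 (U = -5*(-3)*(⅕) = 15*(⅕) = 3)
12*(U + f(-9, -11)) = 12*(3 + 0) = 12*3 = 36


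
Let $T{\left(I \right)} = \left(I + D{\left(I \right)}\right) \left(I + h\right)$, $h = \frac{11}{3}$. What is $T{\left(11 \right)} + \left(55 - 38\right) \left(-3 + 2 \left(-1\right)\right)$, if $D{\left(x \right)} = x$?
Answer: $\frac{713}{3} \approx 237.67$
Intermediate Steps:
$h = \frac{11}{3}$ ($h = 11 \cdot \frac{1}{3} = \frac{11}{3} \approx 3.6667$)
$T{\left(I \right)} = 2 I \left(\frac{11}{3} + I\right)$ ($T{\left(I \right)} = \left(I + I\right) \left(I + \frac{11}{3}\right) = 2 I \left(\frac{11}{3} + I\right)$)
$T{\left(11 \right)} + \left(55 - 38\right) \left(-3 + 2 \left(-1\right)\right) = \frac{2}{3} \cdot 11 \left(11 + 3 \cdot 11\right) + \left(55 - 38\right) \left(-3 + 2 \left(-1\right)\right) = \frac{2}{3} \cdot 11 \left(11 + 33\right) + 17 \left(-3 - 2\right) = \frac{2}{3} \cdot 11 \cdot 44 + 17 \left(-5\right) = \frac{968}{3} - 85 = \frac{713}{3}$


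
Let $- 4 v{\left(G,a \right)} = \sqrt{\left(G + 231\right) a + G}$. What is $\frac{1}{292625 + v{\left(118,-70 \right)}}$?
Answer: $\frac{585250}{171258784289} + \frac{i \sqrt{6078}}{171258784289} \approx 3.4173 \cdot 10^{-6} + 4.5523 \cdot 10^{-10} i$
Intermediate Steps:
$v{\left(G,a \right)} = - \frac{\sqrt{G + a \left(231 + G\right)}}{4}$ ($v{\left(G,a \right)} = - \frac{\sqrt{\left(G + 231\right) a + G}}{4} = - \frac{\sqrt{\left(231 + G\right) a + G}}{4} = - \frac{\sqrt{a \left(231 + G\right) + G}}{4} = - \frac{\sqrt{G + a \left(231 + G\right)}}{4}$)
$\frac{1}{292625 + v{\left(118,-70 \right)}} = \frac{1}{292625 - \frac{\sqrt{118 + 231 \left(-70\right) + 118 \left(-70\right)}}{4}} = \frac{1}{292625 - \frac{\sqrt{118 - 16170 - 8260}}{4}} = \frac{1}{292625 - \frac{\sqrt{-24312}}{4}} = \frac{1}{292625 - \frac{2 i \sqrt{6078}}{4}} = \frac{1}{292625 - \frac{i \sqrt{6078}}{2}}$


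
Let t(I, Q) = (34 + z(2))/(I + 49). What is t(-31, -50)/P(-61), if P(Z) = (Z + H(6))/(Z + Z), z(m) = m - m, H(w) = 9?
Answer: 1037/234 ≈ 4.4316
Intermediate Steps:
z(m) = 0
t(I, Q) = 34/(49 + I) (t(I, Q) = (34 + 0)/(I + 49) = 34/(49 + I))
P(Z) = (9 + Z)/(2*Z) (P(Z) = (Z + 9)/(Z + Z) = (9 + Z)/((2*Z)) = (9 + Z)*(1/(2*Z)) = (9 + Z)/(2*Z))
t(-31, -50)/P(-61) = (34/(49 - 31))/(((1/2)*(9 - 61)/(-61))) = (34/18)/(((1/2)*(-1/61)*(-52))) = (34*(1/18))/(26/61) = (17/9)*(61/26) = 1037/234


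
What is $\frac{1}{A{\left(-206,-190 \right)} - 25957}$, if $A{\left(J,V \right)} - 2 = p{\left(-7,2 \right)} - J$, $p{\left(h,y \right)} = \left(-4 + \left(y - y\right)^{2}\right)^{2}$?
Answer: $- \frac{1}{25733} \approx -3.8861 \cdot 10^{-5}$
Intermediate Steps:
$p{\left(h,y \right)} = 16$ ($p{\left(h,y \right)} = \left(-4 + 0^{2}\right)^{2} = \left(-4 + 0\right)^{2} = \left(-4\right)^{2} = 16$)
$A{\left(J,V \right)} = 18 - J$ ($A{\left(J,V \right)} = 2 - \left(-16 + J\right) = 18 - J$)
$\frac{1}{A{\left(-206,-190 \right)} - 25957} = \frac{1}{\left(18 - -206\right) - 25957} = \frac{1}{\left(18 + 206\right) - 25957} = \frac{1}{224 - 25957} = \frac{1}{-25733} = - \frac{1}{25733}$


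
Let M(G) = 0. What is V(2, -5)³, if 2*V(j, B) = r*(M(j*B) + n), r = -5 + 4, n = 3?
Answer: -27/8 ≈ -3.3750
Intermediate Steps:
r = -1
V(j, B) = -3/2 (V(j, B) = (-(0 + 3))/2 = (-1*3)/2 = (½)*(-3) = -3/2)
V(2, -5)³ = (-3/2)³ = -27/8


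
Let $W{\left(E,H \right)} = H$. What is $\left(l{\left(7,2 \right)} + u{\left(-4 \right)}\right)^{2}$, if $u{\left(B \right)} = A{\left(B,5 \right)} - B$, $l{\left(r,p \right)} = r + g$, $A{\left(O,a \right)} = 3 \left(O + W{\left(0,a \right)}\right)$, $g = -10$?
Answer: $16$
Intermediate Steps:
$A{\left(O,a \right)} = 3 O + 3 a$ ($A{\left(O,a \right)} = 3 \left(O + a\right) = 3 O + 3 a$)
$l{\left(r,p \right)} = -10 + r$ ($l{\left(r,p \right)} = r - 10 = -10 + r$)
$u{\left(B \right)} = 15 + 2 B$ ($u{\left(B \right)} = \left(3 B + 3 \cdot 5\right) - B = \left(3 B + 15\right) - B = \left(15 + 3 B\right) - B = 15 + 2 B$)
$\left(l{\left(7,2 \right)} + u{\left(-4 \right)}\right)^{2} = \left(\left(-10 + 7\right) + \left(15 + 2 \left(-4\right)\right)\right)^{2} = \left(-3 + \left(15 - 8\right)\right)^{2} = \left(-3 + 7\right)^{2} = 4^{2} = 16$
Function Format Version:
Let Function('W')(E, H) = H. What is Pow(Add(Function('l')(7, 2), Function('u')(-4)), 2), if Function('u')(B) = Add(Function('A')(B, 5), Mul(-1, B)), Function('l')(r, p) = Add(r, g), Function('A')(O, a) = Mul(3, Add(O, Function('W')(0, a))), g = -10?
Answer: 16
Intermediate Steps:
Function('A')(O, a) = Add(Mul(3, O), Mul(3, a)) (Function('A')(O, a) = Mul(3, Add(O, a)) = Add(Mul(3, O), Mul(3, a)))
Function('l')(r, p) = Add(-10, r) (Function('l')(r, p) = Add(r, -10) = Add(-10, r))
Function('u')(B) = Add(15, Mul(2, B)) (Function('u')(B) = Add(Add(Mul(3, B), Mul(3, 5)), Mul(-1, B)) = Add(Add(Mul(3, B), 15), Mul(-1, B)) = Add(Add(15, Mul(3, B)), Mul(-1, B)) = Add(15, Mul(2, B)))
Pow(Add(Function('l')(7, 2), Function('u')(-4)), 2) = Pow(Add(Add(-10, 7), Add(15, Mul(2, -4))), 2) = Pow(Add(-3, Add(15, -8)), 2) = Pow(Add(-3, 7), 2) = Pow(4, 2) = 16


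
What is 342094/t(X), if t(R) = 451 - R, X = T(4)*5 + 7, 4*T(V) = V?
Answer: 342094/439 ≈ 779.26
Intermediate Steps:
T(V) = V/4
X = 12 (X = ((¼)*4)*5 + 7 = 1*5 + 7 = 5 + 7 = 12)
342094/t(X) = 342094/(451 - 1*12) = 342094/(451 - 12) = 342094/439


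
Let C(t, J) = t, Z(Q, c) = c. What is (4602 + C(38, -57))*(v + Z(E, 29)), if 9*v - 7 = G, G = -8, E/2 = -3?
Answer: 1206400/9 ≈ 1.3404e+5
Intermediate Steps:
E = -6 (E = 2*(-3) = -6)
v = -⅑ (v = 7/9 + (⅑)*(-8) = 7/9 - 8/9 = -⅑ ≈ -0.11111)
(4602 + C(38, -57))*(v + Z(E, 29)) = (4602 + 38)*(-⅑ + 29) = 4640*(260/9) = 1206400/9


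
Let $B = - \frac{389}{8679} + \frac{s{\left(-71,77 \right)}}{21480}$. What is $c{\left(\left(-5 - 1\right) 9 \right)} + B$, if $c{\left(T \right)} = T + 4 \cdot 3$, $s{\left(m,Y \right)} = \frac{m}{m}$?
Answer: $- \frac{870910409}{20713880} \approx -42.045$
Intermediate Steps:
$s{\left(m,Y \right)} = 1$
$B = - \frac{927449}{20713880}$ ($B = - \frac{389}{8679} + 1 \cdot \frac{1}{21480} = \left(-389\right) \frac{1}{8679} + 1 \cdot \frac{1}{21480} = - \frac{389}{8679} + \frac{1}{21480} = - \frac{927449}{20713880} \approx -0.044774$)
$c{\left(T \right)} = 12 + T$ ($c{\left(T \right)} = T + 12 = 12 + T$)
$c{\left(\left(-5 - 1\right) 9 \right)} + B = \left(12 + \left(-5 - 1\right) 9\right) - \frac{927449}{20713880} = \left(12 - 54\right) - \frac{927449}{20713880} = -42 - \frac{927449}{20713880} = - \frac{870910409}{20713880}$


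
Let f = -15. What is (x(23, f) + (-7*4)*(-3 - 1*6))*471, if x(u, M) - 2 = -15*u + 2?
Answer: -41919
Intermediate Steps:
x(u, M) = 4 - 15*u (x(u, M) = 2 + (-15*u + 2) = 2 + (2 - 15*u) = 4 - 15*u)
(x(23, f) + (-7*4)*(-3 - 1*6))*471 = ((4 - 15*23) + (-7*4)*(-3 - 1*6))*471 = ((4 - 345) - 28*(-3 - 6))*471 = (-341 - 28*(-9))*471 = (-341 + 252)*471 = -89*471 = -41919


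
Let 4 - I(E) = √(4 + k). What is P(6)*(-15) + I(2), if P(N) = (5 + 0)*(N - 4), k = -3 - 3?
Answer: -146 - I*√2 ≈ -146.0 - 1.4142*I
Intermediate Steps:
k = -6
I(E) = 4 - I*√2 (I(E) = 4 - √(4 - 6) = 4 - √(-2) = 4 - I*√2)
P(N) = -20 + 5*N (P(N) = 5*(-4 + N) = -20 + 5*N)
P(6)*(-15) + I(2) = (-20 + 5*6)*(-15) + (4 - I*√2) = (-20 + 30)*(-15) + (4 - I*√2) = 10*(-15) + (4 - I*√2) = -150 + (4 - I*√2) = -146 - I*√2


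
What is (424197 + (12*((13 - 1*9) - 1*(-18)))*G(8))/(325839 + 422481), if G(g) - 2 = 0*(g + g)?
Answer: 28315/49888 ≈ 0.56757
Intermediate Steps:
G(g) = 2 (G(g) = 2 + 0*(g + g) = 2 + 0*(2*g) = 2 + 0 = 2)
(424197 + (12*((13 - 1*9) - 1*(-18)))*G(8))/(325839 + 422481) = (424197 + (12*((13 - 1*9) - 1*(-18)))*2)/(325839 + 422481) = (424197 + (12*((13 - 9) + 18))*2)/748320 = (424197 + (12*(4 + 18))*2)*(1/748320) = (424197 + (12*22)*2)*(1/748320) = (424197 + 264*2)*(1/748320) = (424197 + 528)*(1/748320) = 424725*(1/748320) = 28315/49888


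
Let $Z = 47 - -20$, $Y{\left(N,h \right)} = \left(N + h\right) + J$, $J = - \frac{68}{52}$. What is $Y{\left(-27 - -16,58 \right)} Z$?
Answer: $\frac{39798}{13} \approx 3061.4$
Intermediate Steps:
$J = - \frac{17}{13}$ ($J = \left(-68\right) \frac{1}{52} = - \frac{17}{13} \approx -1.3077$)
$Y{\left(N,h \right)} = - \frac{17}{13} + N + h$ ($Y{\left(N,h \right)} = \left(N + h\right) - \frac{17}{13} = - \frac{17}{13} + N + h$)
$Z = 67$ ($Z = 47 + 20 = 67$)
$Y{\left(-27 - -16,58 \right)} Z = \left(- \frac{17}{13} - 11 + 58\right) 67 = \frac{594}{13} \cdot 67 = \frac{39798}{13}$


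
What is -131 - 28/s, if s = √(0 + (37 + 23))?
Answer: -131 - 14*√15/15 ≈ -134.61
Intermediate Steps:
s = 2*√15 (s = √(0 + 60) = √60 = 2*√15 ≈ 7.7460)
-131 - 28/s = -131 - 28*√15/30 = -131 - 14*√15/15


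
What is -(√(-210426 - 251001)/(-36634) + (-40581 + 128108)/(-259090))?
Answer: 87527/259090 + I*√461427/36634 ≈ 0.33782 + 0.018542*I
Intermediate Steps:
-(√(-210426 - 251001)/(-36634) + (-40581 + 128108)/(-259090)) = -(√(-461427)*(-1/36634) + 87527*(-1/259090)) = -((I*√461427)*(-1/36634) - 87527/259090) = -(-I*√461427/36634 - 87527/259090) = -(-87527/259090 - I*√461427/36634) = 87527/259090 + I*√461427/36634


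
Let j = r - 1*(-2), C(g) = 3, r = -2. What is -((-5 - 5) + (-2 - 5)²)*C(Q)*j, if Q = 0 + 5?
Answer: 0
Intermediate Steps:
Q = 5
j = 0 (j = -2 - 1*(-2) = -2 + 2 = 0)
-((-5 - 5) + (-2 - 5)²)*C(Q)*j = -((-5 - 5) + (-2 - 5)²)*3*0 = -(-10 + (-7)²)*3*0 = -(-10 + 49)*3*0 = -39*3*0 = -117*0 = -1*0 = 0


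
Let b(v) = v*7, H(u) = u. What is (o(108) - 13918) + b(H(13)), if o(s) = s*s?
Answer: -2163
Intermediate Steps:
o(s) = s²
b(v) = 7*v
(o(108) - 13918) + b(H(13)) = (108² - 13918) + 7*13 = (11664 - 13918) + 91 = -2254 + 91 = -2163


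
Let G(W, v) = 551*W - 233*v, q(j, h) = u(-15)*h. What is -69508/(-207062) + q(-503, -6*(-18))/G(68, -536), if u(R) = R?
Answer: 1368700051/4202219759 ≈ 0.32571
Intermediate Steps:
q(j, h) = -15*h
G(W, v) = -233*v + 551*W
-69508/(-207062) + q(-503, -6*(-18))/G(68, -536) = -69508/(-207062) + (-(-90)*(-18))/(-233*(-536) + 551*68) = -69508*(-1/207062) + (-15*108)/(124888 + 37468) = 34754/103531 - 1620/162356 = 34754/103531 - 1620*1/162356 = 34754/103531 - 405/40589 = 1368700051/4202219759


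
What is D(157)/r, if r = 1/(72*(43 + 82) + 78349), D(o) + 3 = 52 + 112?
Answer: 14063189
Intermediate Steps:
D(o) = 161 (D(o) = -3 + (52 + 112) = -3 + 164 = 161)
r = 1/87349 (r = 1/(72*125 + 78349) = 1/(9000 + 78349) = 1/87349 ≈ 1.1448e-5)
D(157)/r = 161/(1/87349) = 161*87349 = 14063189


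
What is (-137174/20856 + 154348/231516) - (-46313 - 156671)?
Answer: 40836634892957/201187404 ≈ 2.0298e+5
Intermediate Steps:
(-137174/20856 + 154348/231516) - (-46313 - 156671) = (-137174*1/20856 + 154348*(1/231516)) - 1*(-202984) = (-68587/10428 + 38587/57879) + 202984 = -1189120579/201187404 + 202984 = 40836634892957/201187404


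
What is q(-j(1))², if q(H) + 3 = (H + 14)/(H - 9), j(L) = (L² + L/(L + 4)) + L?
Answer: 51529/3136 ≈ 16.431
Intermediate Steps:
j(L) = L + L² + L/(4 + L) (j(L) = (L² + L/(4 + L)) + L = L + L² + L/(4 + L))
q(H) = -3 + (14 + H)/(-9 + H) (q(H) = -3 + (H + 14)/(H - 9) = -3 + (14 + H)/(-9 + H))
q(-j(1))² = ((41 - (-2)*1*(5 + 1² + 5*1)/(4 + 1))/(-9 - (5 + 1² + 5*1)/(4 + 1)))² = ((41 - (-2)*1*(5 + 1 + 5)/5)/(-9 - (5 + 1 + 5)/5))² = ((41 - (-2)*1*(⅕)*11)/(-9 - 11/5))² = ((41 - (-2)*11/5)/(-9 - 1*11/5))² = ((41 - 2*(-11/5))/(-9 - 11/5))² = ((41 + 22/5)/(-56/5))² = (-5/56*227/5)² = (-227/56)² = 51529/3136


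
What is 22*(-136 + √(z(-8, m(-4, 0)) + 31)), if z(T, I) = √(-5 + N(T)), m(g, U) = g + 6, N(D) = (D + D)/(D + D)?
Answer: -2992 + 22*√(31 + 2*I) ≈ -2869.4 + 3.9493*I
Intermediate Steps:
N(D) = 1 (N(D) = (2*D)/((2*D)) = (2*D)*(1/(2*D)) = 1)
m(g, U) = 6 + g
z(T, I) = 2*I (z(T, I) = √(-5 + 1) = √(-4) = 2*I)
22*(-136 + √(z(-8, m(-4, 0)) + 31)) = 22*(-136 + √(2*I + 31)) = 22*(-136 + √(31 + 2*I)) = -2992 + 22*√(31 + 2*I)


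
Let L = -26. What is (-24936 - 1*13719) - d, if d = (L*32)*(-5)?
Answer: -42815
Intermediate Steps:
d = 4160 (d = -26*32*(-5) = -832*(-5) = 4160)
(-24936 - 1*13719) - d = (-24936 - 1*13719) - 1*4160 = (-24936 - 13719) - 4160 = -38655 - 4160 = -42815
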